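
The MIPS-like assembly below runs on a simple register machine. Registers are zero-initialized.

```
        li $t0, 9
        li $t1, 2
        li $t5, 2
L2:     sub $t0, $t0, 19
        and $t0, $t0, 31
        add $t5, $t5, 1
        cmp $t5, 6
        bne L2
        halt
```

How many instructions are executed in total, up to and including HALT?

after li $t0, 9: $t0=9
after li $t1, 2: $t1=2
after li $t5, 2: $t5=2
after sub $t0, $t0, 19: $t0=9-19=-10
after and $t0, $t0, 31: $t0=(-10)&31=22
after add $t5, $t5, 1: $t5=2+1=3
cmp $t5, 6  (cmp 3,6)
bne L2: taken
after sub $t0, $t0, 19: $t0=22-19=3
after and $t0, $t0, 31: $t0=3&31=3
after add $t5, $t5, 1: $t5=3+1=4
cmp $t5, 6  (cmp 4,6)
bne L2: taken
after sub $t0, $t0, 19: $t0=3-19=-16
after and $t0, $t0, 31: $t0=(-16)&31=16
after add $t5, $t5, 1: $t5=4+1=5
cmp $t5, 6  (cmp 5,6)
bne L2: taken
after sub $t0, $t0, 19: $t0=16-19=-3
after and $t0, $t0, 31: $t0=(-3)&31=29
after add $t5, $t5, 1: $t5=5+1=6
cmp $t5, 6  (cmp 6,6)
bne L2: not taken
halt.
Total executed instructions: 24.

24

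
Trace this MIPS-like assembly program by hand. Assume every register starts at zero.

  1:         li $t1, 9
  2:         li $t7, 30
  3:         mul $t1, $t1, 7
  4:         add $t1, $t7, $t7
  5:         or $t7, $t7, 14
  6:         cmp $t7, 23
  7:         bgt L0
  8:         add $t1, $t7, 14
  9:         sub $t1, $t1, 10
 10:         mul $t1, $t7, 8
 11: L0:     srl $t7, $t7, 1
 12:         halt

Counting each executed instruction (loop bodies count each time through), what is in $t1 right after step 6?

after li $t1, 9: $t1=9
after li $t7, 30: $t7=30
after mul $t1, $t1, 7: $t1=9*7=63
after add $t1, $t7, $t7: $t1=30+30=60
after or $t7, $t7, 14: $t7=30|14=30
cmp $t7, 23  (cmp 30,23)
After step 6: $t1 = 60.

60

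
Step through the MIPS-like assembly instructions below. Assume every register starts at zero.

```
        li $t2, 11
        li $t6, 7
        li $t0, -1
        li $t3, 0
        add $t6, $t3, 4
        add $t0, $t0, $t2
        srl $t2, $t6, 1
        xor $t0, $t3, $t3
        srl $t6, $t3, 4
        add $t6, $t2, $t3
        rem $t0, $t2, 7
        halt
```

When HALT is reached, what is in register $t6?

2

$t2=11
$t6=7
$t0=-1
$t3=0
$t6=0+4=4
$t0=(-1)+11=10
$t2=4>>1=2
$t0=0^0=0
$t6=0>>4=0
$t6=2+0=2
$t0=2%7=2
halt.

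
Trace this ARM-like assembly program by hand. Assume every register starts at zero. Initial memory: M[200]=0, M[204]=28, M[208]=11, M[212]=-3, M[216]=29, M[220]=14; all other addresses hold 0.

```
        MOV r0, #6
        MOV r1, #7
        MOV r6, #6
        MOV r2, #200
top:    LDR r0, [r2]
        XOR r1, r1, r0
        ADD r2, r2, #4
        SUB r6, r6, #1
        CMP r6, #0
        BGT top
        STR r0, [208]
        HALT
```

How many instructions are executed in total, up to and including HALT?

42

after MOV r0, #6: r0=6
after MOV r1, #7: r1=7
after MOV r6, #6: r6=6
after MOV r2, #200: r2=200
after LDR r0, [r2]: r0=M[200]=0
after XOR r1, r1, r0: r1=7^0=7
after ADD r2, r2, #4: r2=200+4=204
after SUB r6, r6, #1: r6=6-1=5
CMP r6, #0  (cmp 5,0)
BGT top: taken
after LDR r0, [r2]: r0=M[204]=28
after XOR r1, r1, r0: r1=7^28=27
after ADD r2, r2, #4: r2=204+4=208
after SUB r6, r6, #1: r6=5-1=4
CMP r6, #0  (cmp 4,0)
BGT top: taken
after LDR r0, [r2]: r0=M[208]=11
after XOR r1, r1, r0: r1=27^11=16
after ADD r2, r2, #4: r2=208+4=212
after SUB r6, r6, #1: r6=4-1=3
CMP r6, #0  (cmp 3,0)
BGT top: taken
after LDR r0, [r2]: r0=M[212]=-3
after XOR r1, r1, r0: r1=16^(-3)=-19
after ADD r2, r2, #4: r2=212+4=216
after SUB r6, r6, #1: r6=3-1=2
CMP r6, #0  (cmp 2,0)
BGT top: taken
after LDR r0, [r2]: r0=M[216]=29
after XOR r1, r1, r0: r1=(-19)^29=-16
after ADD r2, r2, #4: r2=216+4=220
after SUB r6, r6, #1: r6=2-1=1
CMP r6, #0  (cmp 1,0)
BGT top: taken
after LDR r0, [r2]: r0=M[220]=14
after XOR r1, r1, r0: r1=(-16)^14=-2
after ADD r2, r2, #4: r2=220+4=224
after SUB r6, r6, #1: r6=1-1=0
CMP r6, #0  (cmp 0,0)
BGT top: not taken
STR r0, [208] → M[208]=14
halt.
Total executed instructions: 42.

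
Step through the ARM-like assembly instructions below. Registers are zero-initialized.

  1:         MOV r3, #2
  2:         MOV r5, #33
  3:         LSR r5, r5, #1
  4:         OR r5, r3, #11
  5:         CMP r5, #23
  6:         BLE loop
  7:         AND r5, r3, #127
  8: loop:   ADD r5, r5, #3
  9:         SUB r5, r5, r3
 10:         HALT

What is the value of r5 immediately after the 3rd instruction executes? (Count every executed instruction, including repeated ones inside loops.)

16

MOV r3, #2 → r3=2
MOV r5, #33 → r5=33
LSR r5, r5, #1 → r5=33>>1=16
After step 3: r5 = 16.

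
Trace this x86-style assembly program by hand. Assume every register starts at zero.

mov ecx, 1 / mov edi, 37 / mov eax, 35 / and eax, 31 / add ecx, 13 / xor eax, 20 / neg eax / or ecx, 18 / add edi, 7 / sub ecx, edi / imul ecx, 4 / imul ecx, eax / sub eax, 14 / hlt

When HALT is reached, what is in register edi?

mov ecx, 1 → ecx=1
mov edi, 37 → edi=37
mov eax, 35 → eax=35
and eax, 31 → eax=35&31=3
add ecx, 13 → ecx=1+13=14
xor eax, 20 → eax=3^20=23
neg eax → eax=-(23)=-23
or ecx, 18 → ecx=14|18=30
add edi, 7 → edi=37+7=44
sub ecx, edi → ecx=30-44=-14
imul ecx, 4 → ecx=(-14)*4=-56
imul ecx, eax → ecx=(-56)*(-23)=1288
sub eax, 14 → eax=(-23)-14=-37
halt.

44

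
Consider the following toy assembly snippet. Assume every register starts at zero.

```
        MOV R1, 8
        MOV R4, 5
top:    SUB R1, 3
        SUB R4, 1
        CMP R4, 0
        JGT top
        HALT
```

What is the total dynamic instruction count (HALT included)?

23

after MOV R1, 8: R1=8
after MOV R4, 5: R4=5
after SUB R1, 3: R1=8-3=5
after SUB R4, 1: R4=5-1=4
CMP R4, 0  (cmp 4,0)
JGT top: taken
after SUB R1, 3: R1=5-3=2
after SUB R4, 1: R4=4-1=3
CMP R4, 0  (cmp 3,0)
JGT top: taken
after SUB R1, 3: R1=2-3=-1
after SUB R4, 1: R4=3-1=2
CMP R4, 0  (cmp 2,0)
JGT top: taken
after SUB R1, 3: R1=(-1)-3=-4
after SUB R4, 1: R4=2-1=1
CMP R4, 0  (cmp 1,0)
JGT top: taken
after SUB R1, 3: R1=(-4)-3=-7
after SUB R4, 1: R4=1-1=0
CMP R4, 0  (cmp 0,0)
JGT top: not taken
halt.
Total executed instructions: 23.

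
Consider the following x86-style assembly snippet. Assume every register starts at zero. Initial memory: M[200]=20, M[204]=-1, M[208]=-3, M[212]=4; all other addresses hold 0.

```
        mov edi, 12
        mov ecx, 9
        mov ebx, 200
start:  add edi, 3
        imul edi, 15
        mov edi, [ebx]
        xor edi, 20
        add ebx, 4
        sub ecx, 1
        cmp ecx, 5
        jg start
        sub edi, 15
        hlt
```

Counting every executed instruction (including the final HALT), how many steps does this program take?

37

after mov edi, 12: edi=12
after mov ecx, 9: ecx=9
after mov ebx, 200: ebx=200
after add edi, 3: edi=12+3=15
after imul edi, 15: edi=15*15=225
after mov edi, [ebx]: edi=M[200]=20
after xor edi, 20: edi=20^20=0
after add ebx, 4: ebx=200+4=204
after sub ecx, 1: ecx=9-1=8
cmp ecx, 5  (cmp 8,5)
jg start: taken
after add edi, 3: edi=0+3=3
after imul edi, 15: edi=3*15=45
after mov edi, [ebx]: edi=M[204]=-1
after xor edi, 20: edi=(-1)^20=-21
after add ebx, 4: ebx=204+4=208
after sub ecx, 1: ecx=8-1=7
cmp ecx, 5  (cmp 7,5)
jg start: taken
after add edi, 3: edi=(-21)+3=-18
after imul edi, 15: edi=(-18)*15=-270
after mov edi, [ebx]: edi=M[208]=-3
after xor edi, 20: edi=(-3)^20=-23
after add ebx, 4: ebx=208+4=212
after sub ecx, 1: ecx=7-1=6
cmp ecx, 5  (cmp 6,5)
jg start: taken
after add edi, 3: edi=(-23)+3=-20
after imul edi, 15: edi=(-20)*15=-300
after mov edi, [ebx]: edi=M[212]=4
after xor edi, 20: edi=4^20=16
after add ebx, 4: ebx=212+4=216
after sub ecx, 1: ecx=6-1=5
cmp ecx, 5  (cmp 5,5)
jg start: not taken
after sub edi, 15: edi=16-15=1
halt.
Total executed instructions: 37.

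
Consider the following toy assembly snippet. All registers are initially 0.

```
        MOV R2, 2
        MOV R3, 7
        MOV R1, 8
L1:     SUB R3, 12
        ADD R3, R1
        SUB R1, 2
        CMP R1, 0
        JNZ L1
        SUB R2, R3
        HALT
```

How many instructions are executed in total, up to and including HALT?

25

after MOV R2, 2: R2=2
after MOV R3, 7: R3=7
after MOV R1, 8: R1=8
after SUB R3, 12: R3=7-12=-5
after ADD R3, R1: R3=(-5)+8=3
after SUB R1, 2: R1=8-2=6
CMP R1, 0  (cmp 6,0)
JNZ L1: taken
after SUB R3, 12: R3=3-12=-9
after ADD R3, R1: R3=(-9)+6=-3
after SUB R1, 2: R1=6-2=4
CMP R1, 0  (cmp 4,0)
JNZ L1: taken
after SUB R3, 12: R3=(-3)-12=-15
after ADD R3, R1: R3=(-15)+4=-11
after SUB R1, 2: R1=4-2=2
CMP R1, 0  (cmp 2,0)
JNZ L1: taken
after SUB R3, 12: R3=(-11)-12=-23
after ADD R3, R1: R3=(-23)+2=-21
after SUB R1, 2: R1=2-2=0
CMP R1, 0  (cmp 0,0)
JNZ L1: not taken
after SUB R2, R3: R2=2-(-21)=23
halt.
Total executed instructions: 25.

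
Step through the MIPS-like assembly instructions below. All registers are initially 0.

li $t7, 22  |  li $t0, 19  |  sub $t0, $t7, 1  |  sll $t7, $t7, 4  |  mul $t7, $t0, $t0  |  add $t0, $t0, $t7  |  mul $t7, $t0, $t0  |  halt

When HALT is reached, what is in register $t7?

li $t7, 22 → $t7=22
li $t0, 19 → $t0=19
sub $t0, $t7, 1 → $t0=22-1=21
sll $t7, $t7, 4 → $t7=22<<4=352
mul $t7, $t0, $t0 → $t7=21*21=441
add $t0, $t0, $t7 → $t0=21+441=462
mul $t7, $t0, $t0 → $t7=462*462=213444
halt.

213444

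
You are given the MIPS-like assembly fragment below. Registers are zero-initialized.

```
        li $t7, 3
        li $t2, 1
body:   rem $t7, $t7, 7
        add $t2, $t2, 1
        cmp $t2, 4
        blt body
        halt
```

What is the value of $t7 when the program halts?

$t7=3
$t2=1
$t7=3%7=3
$t2=1+1=2
cmp $t2, 4  (cmp 2,4)
blt body: taken
$t7=3%7=3
$t2=2+1=3
cmp $t2, 4  (cmp 3,4)
blt body: taken
$t7=3%7=3
$t2=3+1=4
cmp $t2, 4  (cmp 4,4)
blt body: not taken
halt.

3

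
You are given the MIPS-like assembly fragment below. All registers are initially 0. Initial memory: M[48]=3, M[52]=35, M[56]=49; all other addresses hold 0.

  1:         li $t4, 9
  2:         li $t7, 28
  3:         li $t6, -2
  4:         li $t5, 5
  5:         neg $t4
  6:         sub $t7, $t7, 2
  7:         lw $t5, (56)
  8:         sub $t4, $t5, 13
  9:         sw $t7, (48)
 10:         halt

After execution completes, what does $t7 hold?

$t4=9
$t7=28
$t6=-2
$t5=5
$t4=-(9)=-9
$t7=28-2=26
$t5=M[56]=49
$t4=49-13=36
sw $t7, (48) → M[48]=26
halt.

26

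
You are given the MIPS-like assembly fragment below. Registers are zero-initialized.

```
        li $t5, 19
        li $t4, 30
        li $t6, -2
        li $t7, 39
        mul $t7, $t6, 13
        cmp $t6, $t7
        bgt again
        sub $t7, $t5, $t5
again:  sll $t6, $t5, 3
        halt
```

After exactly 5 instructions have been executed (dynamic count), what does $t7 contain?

li $t5, 19 → $t5=19
li $t4, 30 → $t4=30
li $t6, -2 → $t6=-2
li $t7, 39 → $t7=39
mul $t7, $t6, 13 → $t7=(-2)*13=-26
After step 5: $t7 = -26.

-26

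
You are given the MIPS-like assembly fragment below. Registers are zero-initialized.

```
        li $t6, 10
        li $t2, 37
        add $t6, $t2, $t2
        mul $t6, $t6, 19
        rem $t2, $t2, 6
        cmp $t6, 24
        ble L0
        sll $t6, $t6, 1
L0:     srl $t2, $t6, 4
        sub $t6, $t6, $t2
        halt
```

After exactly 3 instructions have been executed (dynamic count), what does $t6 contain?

74

after li $t6, 10: $t6=10
after li $t2, 37: $t2=37
after add $t6, $t2, $t2: $t6=37+37=74
After step 3: $t6 = 74.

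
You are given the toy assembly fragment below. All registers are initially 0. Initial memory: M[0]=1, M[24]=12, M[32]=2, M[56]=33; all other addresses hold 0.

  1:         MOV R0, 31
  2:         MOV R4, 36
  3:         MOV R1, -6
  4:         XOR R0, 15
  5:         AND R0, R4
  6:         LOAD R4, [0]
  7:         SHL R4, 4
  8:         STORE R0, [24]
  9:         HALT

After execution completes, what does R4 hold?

16

R0=31
R4=36
R1=-6
R0=31^15=16
R0=16&36=0
R4=M[0]=1
R4=1<<4=16
STORE R0, [24] → M[24]=0
halt.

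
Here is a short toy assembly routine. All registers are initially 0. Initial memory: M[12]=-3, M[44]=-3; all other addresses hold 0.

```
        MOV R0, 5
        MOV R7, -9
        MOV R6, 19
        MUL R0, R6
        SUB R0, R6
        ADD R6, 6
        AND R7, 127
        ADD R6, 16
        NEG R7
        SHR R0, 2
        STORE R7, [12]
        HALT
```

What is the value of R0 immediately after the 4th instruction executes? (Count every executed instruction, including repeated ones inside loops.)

95

R0=5
R7=-9
R6=19
R0=5*19=95
After step 4: R0 = 95.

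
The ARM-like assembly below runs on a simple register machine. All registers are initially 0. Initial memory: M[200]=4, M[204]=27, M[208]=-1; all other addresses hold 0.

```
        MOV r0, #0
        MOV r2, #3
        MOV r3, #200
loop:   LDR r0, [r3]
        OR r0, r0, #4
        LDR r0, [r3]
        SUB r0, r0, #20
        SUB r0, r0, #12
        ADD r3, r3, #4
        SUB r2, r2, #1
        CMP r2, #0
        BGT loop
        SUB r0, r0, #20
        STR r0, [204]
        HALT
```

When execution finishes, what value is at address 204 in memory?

r0=0
r2=3
r3=200
r0=M[200]=4
r0=4|4=4
r0=M[200]=4
r0=4-20=-16
r0=(-16)-12=-28
r3=200+4=204
r2=3-1=2
CMP r2, #0  (cmp 2,0)
BGT loop: taken
r0=M[204]=27
r0=27|4=31
r0=M[204]=27
r0=27-20=7
r0=7-12=-5
r3=204+4=208
r2=2-1=1
CMP r2, #0  (cmp 1,0)
BGT loop: taken
r0=M[208]=-1
r0=(-1)|4=-1
r0=M[208]=-1
r0=(-1)-20=-21
r0=(-21)-12=-33
r3=208+4=212
r2=1-1=0
CMP r2, #0  (cmp 0,0)
BGT loop: not taken
r0=(-33)-20=-53
STR r0, [204] → M[204]=-53
halt.

-53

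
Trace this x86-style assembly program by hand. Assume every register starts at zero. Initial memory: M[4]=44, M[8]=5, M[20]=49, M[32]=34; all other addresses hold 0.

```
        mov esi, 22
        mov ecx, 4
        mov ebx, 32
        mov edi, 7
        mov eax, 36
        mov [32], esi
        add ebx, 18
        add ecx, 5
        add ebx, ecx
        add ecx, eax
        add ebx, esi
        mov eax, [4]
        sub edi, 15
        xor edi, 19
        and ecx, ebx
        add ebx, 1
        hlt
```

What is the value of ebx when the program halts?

mov esi, 22 → esi=22
mov ecx, 4 → ecx=4
mov ebx, 32 → ebx=32
mov edi, 7 → edi=7
mov eax, 36 → eax=36
mov [32], esi → M[32]=22
add ebx, 18 → ebx=32+18=50
add ecx, 5 → ecx=4+5=9
add ebx, ecx → ebx=50+9=59
add ecx, eax → ecx=9+36=45
add ebx, esi → ebx=59+22=81
mov eax, [4] → eax=M[4]=44
sub edi, 15 → edi=7-15=-8
xor edi, 19 → edi=(-8)^19=-21
and ecx, ebx → ecx=45&81=1
add ebx, 1 → ebx=81+1=82
halt.

82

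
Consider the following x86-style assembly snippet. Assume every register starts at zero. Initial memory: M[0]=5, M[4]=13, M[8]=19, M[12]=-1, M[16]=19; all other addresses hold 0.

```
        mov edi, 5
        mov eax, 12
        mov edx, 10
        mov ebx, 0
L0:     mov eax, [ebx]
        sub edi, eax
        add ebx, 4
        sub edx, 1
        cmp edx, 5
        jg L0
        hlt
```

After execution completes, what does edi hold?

after mov edi, 5: edi=5
after mov eax, 12: eax=12
after mov edx, 10: edx=10
after mov ebx, 0: ebx=0
after mov eax, [ebx]: eax=M[0]=5
after sub edi, eax: edi=5-5=0
after add ebx, 4: ebx=0+4=4
after sub edx, 1: edx=10-1=9
cmp edx, 5  (cmp 9,5)
jg L0: taken
after mov eax, [ebx]: eax=M[4]=13
after sub edi, eax: edi=0-13=-13
after add ebx, 4: ebx=4+4=8
after sub edx, 1: edx=9-1=8
cmp edx, 5  (cmp 8,5)
jg L0: taken
after mov eax, [ebx]: eax=M[8]=19
after sub edi, eax: edi=(-13)-19=-32
after add ebx, 4: ebx=8+4=12
after sub edx, 1: edx=8-1=7
cmp edx, 5  (cmp 7,5)
jg L0: taken
after mov eax, [ebx]: eax=M[12]=-1
after sub edi, eax: edi=(-32)-(-1)=-31
after add ebx, 4: ebx=12+4=16
after sub edx, 1: edx=7-1=6
cmp edx, 5  (cmp 6,5)
jg L0: taken
after mov eax, [ebx]: eax=M[16]=19
after sub edi, eax: edi=(-31)-19=-50
after add ebx, 4: ebx=16+4=20
after sub edx, 1: edx=6-1=5
cmp edx, 5  (cmp 5,5)
jg L0: not taken
halt.

-50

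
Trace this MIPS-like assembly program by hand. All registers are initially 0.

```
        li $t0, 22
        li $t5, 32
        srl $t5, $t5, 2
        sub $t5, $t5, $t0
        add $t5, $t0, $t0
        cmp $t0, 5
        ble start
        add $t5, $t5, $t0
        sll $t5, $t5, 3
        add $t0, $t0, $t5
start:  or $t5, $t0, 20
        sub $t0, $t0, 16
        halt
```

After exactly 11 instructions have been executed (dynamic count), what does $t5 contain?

after li $t0, 22: $t0=22
after li $t5, 32: $t5=32
after srl $t5, $t5, 2: $t5=32>>2=8
after sub $t5, $t5, $t0: $t5=8-22=-14
after add $t5, $t0, $t0: $t5=22+22=44
cmp $t0, 5  (cmp 22,5)
ble start: not taken
after add $t5, $t5, $t0: $t5=44+22=66
after sll $t5, $t5, 3: $t5=66<<3=528
after add $t0, $t0, $t5: $t0=22+528=550
after or $t5, $t0, 20: $t5=550|20=566
After step 11: $t5 = 566.

566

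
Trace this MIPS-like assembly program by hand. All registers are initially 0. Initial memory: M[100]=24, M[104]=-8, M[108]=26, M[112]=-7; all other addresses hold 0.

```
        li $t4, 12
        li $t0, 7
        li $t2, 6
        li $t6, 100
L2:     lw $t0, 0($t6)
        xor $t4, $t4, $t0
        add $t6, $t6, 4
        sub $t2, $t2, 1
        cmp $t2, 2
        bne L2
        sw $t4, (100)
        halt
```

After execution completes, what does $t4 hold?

$t4=12
$t0=7
$t2=6
$t6=100
$t0=M[100]=24
$t4=12^24=20
$t6=100+4=104
$t2=6-1=5
cmp $t2, 2  (cmp 5,2)
bne L2: taken
$t0=M[104]=-8
$t4=20^(-8)=-20
$t6=104+4=108
$t2=5-1=4
cmp $t2, 2  (cmp 4,2)
bne L2: taken
$t0=M[108]=26
$t4=(-20)^26=-10
$t6=108+4=112
$t2=4-1=3
cmp $t2, 2  (cmp 3,2)
bne L2: taken
$t0=M[112]=-7
$t4=(-10)^(-7)=15
$t6=112+4=116
$t2=3-1=2
cmp $t2, 2  (cmp 2,2)
bne L2: not taken
sw $t4, (100) → M[100]=15
halt.

15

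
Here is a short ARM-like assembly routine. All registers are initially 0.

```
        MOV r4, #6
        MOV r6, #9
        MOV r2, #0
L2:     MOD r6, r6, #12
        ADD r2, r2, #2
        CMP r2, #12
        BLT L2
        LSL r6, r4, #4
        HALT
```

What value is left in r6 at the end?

MOV r4, #6 → r4=6
MOV r6, #9 → r6=9
MOV r2, #0 → r2=0
MOD r6, r6, #12 → r6=9%12=9
ADD r2, r2, #2 → r2=0+2=2
CMP r2, #12  (cmp 2,12)
BLT L2: taken
MOD r6, r6, #12 → r6=9%12=9
ADD r2, r2, #2 → r2=2+2=4
CMP r2, #12  (cmp 4,12)
BLT L2: taken
MOD r6, r6, #12 → r6=9%12=9
ADD r2, r2, #2 → r2=4+2=6
CMP r2, #12  (cmp 6,12)
BLT L2: taken
MOD r6, r6, #12 → r6=9%12=9
ADD r2, r2, #2 → r2=6+2=8
CMP r2, #12  (cmp 8,12)
BLT L2: taken
MOD r6, r6, #12 → r6=9%12=9
ADD r2, r2, #2 → r2=8+2=10
CMP r2, #12  (cmp 10,12)
BLT L2: taken
MOD r6, r6, #12 → r6=9%12=9
ADD r2, r2, #2 → r2=10+2=12
CMP r2, #12  (cmp 12,12)
BLT L2: not taken
LSL r6, r4, #4 → r6=6<<4=96
halt.

96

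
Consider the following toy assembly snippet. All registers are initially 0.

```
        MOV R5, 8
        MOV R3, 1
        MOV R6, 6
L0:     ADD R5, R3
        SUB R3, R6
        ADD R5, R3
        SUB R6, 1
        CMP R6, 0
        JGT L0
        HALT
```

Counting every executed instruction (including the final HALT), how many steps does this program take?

40

MOV R5, 8 → R5=8
MOV R3, 1 → R3=1
MOV R6, 6 → R6=6
ADD R5, R3 → R5=8+1=9
SUB R3, R6 → R3=1-6=-5
ADD R5, R3 → R5=9+(-5)=4
SUB R6, 1 → R6=6-1=5
CMP R6, 0  (cmp 5,0)
JGT L0: taken
ADD R5, R3 → R5=4+(-5)=-1
SUB R3, R6 → R3=(-5)-5=-10
ADD R5, R3 → R5=(-1)+(-10)=-11
SUB R6, 1 → R6=5-1=4
CMP R6, 0  (cmp 4,0)
JGT L0: taken
ADD R5, R3 → R5=(-11)+(-10)=-21
SUB R3, R6 → R3=(-10)-4=-14
ADD R5, R3 → R5=(-21)+(-14)=-35
SUB R6, 1 → R6=4-1=3
CMP R6, 0  (cmp 3,0)
JGT L0: taken
ADD R5, R3 → R5=(-35)+(-14)=-49
SUB R3, R6 → R3=(-14)-3=-17
ADD R5, R3 → R5=(-49)+(-17)=-66
SUB R6, 1 → R6=3-1=2
CMP R6, 0  (cmp 2,0)
JGT L0: taken
ADD R5, R3 → R5=(-66)+(-17)=-83
SUB R3, R6 → R3=(-17)-2=-19
ADD R5, R3 → R5=(-83)+(-19)=-102
SUB R6, 1 → R6=2-1=1
CMP R6, 0  (cmp 1,0)
JGT L0: taken
ADD R5, R3 → R5=(-102)+(-19)=-121
SUB R3, R6 → R3=(-19)-1=-20
ADD R5, R3 → R5=(-121)+(-20)=-141
SUB R6, 1 → R6=1-1=0
CMP R6, 0  (cmp 0,0)
JGT L0: not taken
halt.
Total executed instructions: 40.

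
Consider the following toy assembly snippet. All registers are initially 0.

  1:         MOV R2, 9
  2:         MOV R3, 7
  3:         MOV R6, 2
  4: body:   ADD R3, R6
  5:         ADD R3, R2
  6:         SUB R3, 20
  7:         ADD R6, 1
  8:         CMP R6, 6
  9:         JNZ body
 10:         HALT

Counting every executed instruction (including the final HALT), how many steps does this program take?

28

R2=9
R3=7
R6=2
R3=7+2=9
R3=9+9=18
R3=18-20=-2
R6=2+1=3
CMP R6, 6  (cmp 3,6)
JNZ body: taken
R3=(-2)+3=1
R3=1+9=10
R3=10-20=-10
R6=3+1=4
CMP R6, 6  (cmp 4,6)
JNZ body: taken
R3=(-10)+4=-6
R3=(-6)+9=3
R3=3-20=-17
R6=4+1=5
CMP R6, 6  (cmp 5,6)
JNZ body: taken
R3=(-17)+5=-12
R3=(-12)+9=-3
R3=(-3)-20=-23
R6=5+1=6
CMP R6, 6  (cmp 6,6)
JNZ body: not taken
halt.
Total executed instructions: 28.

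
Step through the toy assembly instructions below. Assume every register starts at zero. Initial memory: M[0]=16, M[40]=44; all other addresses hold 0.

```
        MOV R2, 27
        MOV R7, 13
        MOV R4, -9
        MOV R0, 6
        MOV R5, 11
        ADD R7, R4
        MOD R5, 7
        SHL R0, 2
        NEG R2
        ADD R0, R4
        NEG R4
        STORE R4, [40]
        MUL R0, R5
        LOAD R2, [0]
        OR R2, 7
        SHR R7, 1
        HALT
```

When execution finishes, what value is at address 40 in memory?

9

after MOV R2, 27: R2=27
after MOV R7, 13: R7=13
after MOV R4, -9: R4=-9
after MOV R0, 6: R0=6
after MOV R5, 11: R5=11
after ADD R7, R4: R7=13+(-9)=4
after MOD R5, 7: R5=11%7=4
after SHL R0, 2: R0=6<<2=24
after NEG R2: R2=-(27)=-27
after ADD R0, R4: R0=24+(-9)=15
after NEG R4: R4=-(-9)=9
STORE R4, [40] → M[40]=9
after MUL R0, R5: R0=15*4=60
after LOAD R2, [0]: R2=M[0]=16
after OR R2, 7: R2=16|7=23
after SHR R7, 1: R7=4>>1=2
halt.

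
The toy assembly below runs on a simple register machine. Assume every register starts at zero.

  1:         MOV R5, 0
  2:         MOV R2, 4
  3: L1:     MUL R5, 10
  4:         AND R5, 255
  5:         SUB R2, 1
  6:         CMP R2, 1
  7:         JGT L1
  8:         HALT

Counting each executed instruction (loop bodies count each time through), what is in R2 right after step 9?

after MOV R5, 0: R5=0
after MOV R2, 4: R2=4
after MUL R5, 10: R5=0*10=0
after AND R5, 255: R5=0&255=0
after SUB R2, 1: R2=4-1=3
CMP R2, 1  (cmp 3,1)
JGT L1: taken
after MUL R5, 10: R5=0*10=0
after AND R5, 255: R5=0&255=0
After step 9: R2 = 3.

3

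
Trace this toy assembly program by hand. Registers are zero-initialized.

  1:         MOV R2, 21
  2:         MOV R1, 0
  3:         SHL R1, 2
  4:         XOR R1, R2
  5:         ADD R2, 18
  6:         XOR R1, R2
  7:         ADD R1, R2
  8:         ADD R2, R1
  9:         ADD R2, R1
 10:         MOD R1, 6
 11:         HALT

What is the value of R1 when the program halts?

after MOV R2, 21: R2=21
after MOV R1, 0: R1=0
after SHL R1, 2: R1=0<<2=0
after XOR R1, R2: R1=0^21=21
after ADD R2, 18: R2=21+18=39
after XOR R1, R2: R1=21^39=50
after ADD R1, R2: R1=50+39=89
after ADD R2, R1: R2=39+89=128
after ADD R2, R1: R2=128+89=217
after MOD R1, 6: R1=89%6=5
halt.

5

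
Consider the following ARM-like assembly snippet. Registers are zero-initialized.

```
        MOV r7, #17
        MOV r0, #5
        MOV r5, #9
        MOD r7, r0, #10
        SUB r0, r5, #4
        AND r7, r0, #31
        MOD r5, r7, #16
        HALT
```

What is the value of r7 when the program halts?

5

after MOV r7, #17: r7=17
after MOV r0, #5: r0=5
after MOV r5, #9: r5=9
after MOD r7, r0, #10: r7=5%10=5
after SUB r0, r5, #4: r0=9-4=5
after AND r7, r0, #31: r7=5&31=5
after MOD r5, r7, #16: r5=5%16=5
halt.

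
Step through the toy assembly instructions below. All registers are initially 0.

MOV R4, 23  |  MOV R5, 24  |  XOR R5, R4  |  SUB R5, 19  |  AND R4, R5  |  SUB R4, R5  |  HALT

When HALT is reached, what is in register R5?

MOV R4, 23 → R4=23
MOV R5, 24 → R5=24
XOR R5, R4 → R5=24^23=15
SUB R5, 19 → R5=15-19=-4
AND R4, R5 → R4=23&(-4)=20
SUB R4, R5 → R4=20-(-4)=24
halt.

-4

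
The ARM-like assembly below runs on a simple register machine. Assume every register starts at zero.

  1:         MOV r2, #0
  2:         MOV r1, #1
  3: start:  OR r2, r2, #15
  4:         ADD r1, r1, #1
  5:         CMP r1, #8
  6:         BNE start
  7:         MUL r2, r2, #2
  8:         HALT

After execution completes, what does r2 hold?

30

r2=0
r1=1
r2=0|15=15
r1=1+1=2
CMP r1, #8  (cmp 2,8)
BNE start: taken
r2=15|15=15
r1=2+1=3
CMP r1, #8  (cmp 3,8)
BNE start: taken
r2=15|15=15
r1=3+1=4
CMP r1, #8  (cmp 4,8)
BNE start: taken
r2=15|15=15
r1=4+1=5
CMP r1, #8  (cmp 5,8)
BNE start: taken
r2=15|15=15
r1=5+1=6
CMP r1, #8  (cmp 6,8)
BNE start: taken
r2=15|15=15
r1=6+1=7
CMP r1, #8  (cmp 7,8)
BNE start: taken
r2=15|15=15
r1=7+1=8
CMP r1, #8  (cmp 8,8)
BNE start: not taken
r2=15*2=30
halt.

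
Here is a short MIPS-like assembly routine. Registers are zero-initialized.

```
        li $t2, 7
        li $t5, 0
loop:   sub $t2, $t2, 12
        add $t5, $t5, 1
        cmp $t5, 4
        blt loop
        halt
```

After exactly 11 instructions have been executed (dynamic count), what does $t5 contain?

li $t2, 7 → $t2=7
li $t5, 0 → $t5=0
sub $t2, $t2, 12 → $t2=7-12=-5
add $t5, $t5, 1 → $t5=0+1=1
cmp $t5, 4  (cmp 1,4)
blt loop: taken
sub $t2, $t2, 12 → $t2=(-5)-12=-17
add $t5, $t5, 1 → $t5=1+1=2
cmp $t5, 4  (cmp 2,4)
blt loop: taken
sub $t2, $t2, 12 → $t2=(-17)-12=-29
After step 11: $t5 = 2.

2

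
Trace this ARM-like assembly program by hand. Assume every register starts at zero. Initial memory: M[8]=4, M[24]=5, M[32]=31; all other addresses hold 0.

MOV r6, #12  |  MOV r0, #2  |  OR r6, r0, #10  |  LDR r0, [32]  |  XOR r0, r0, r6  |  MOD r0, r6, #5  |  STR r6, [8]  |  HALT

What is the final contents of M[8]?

10

MOV r6, #12 → r6=12
MOV r0, #2 → r0=2
OR r6, r0, #10 → r6=2|10=10
LDR r0, [32] → r0=M[32]=31
XOR r0, r0, r6 → r0=31^10=21
MOD r0, r6, #5 → r0=10%5=0
STR r6, [8] → M[8]=10
halt.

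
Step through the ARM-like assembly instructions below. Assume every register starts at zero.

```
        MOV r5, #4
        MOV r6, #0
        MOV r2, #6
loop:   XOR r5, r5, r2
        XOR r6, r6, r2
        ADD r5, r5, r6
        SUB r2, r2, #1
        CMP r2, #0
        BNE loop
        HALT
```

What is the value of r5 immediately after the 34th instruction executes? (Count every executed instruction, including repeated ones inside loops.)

MOV r5, #4 → r5=4
MOV r6, #0 → r6=0
MOV r2, #6 → r2=6
XOR r5, r5, r2 → r5=4^6=2
XOR r6, r6, r2 → r6=0^6=6
ADD r5, r5, r6 → r5=2+6=8
SUB r2, r2, #1 → r2=6-1=5
CMP r2, #0  (cmp 5,0)
BNE loop: taken
XOR r5, r5, r2 → r5=8^5=13
XOR r6, r6, r2 → r6=6^5=3
ADD r5, r5, r6 → r5=13+3=16
SUB r2, r2, #1 → r2=5-1=4
CMP r2, #0  (cmp 4,0)
BNE loop: taken
XOR r5, r5, r2 → r5=16^4=20
XOR r6, r6, r2 → r6=3^4=7
ADD r5, r5, r6 → r5=20+7=27
SUB r2, r2, #1 → r2=4-1=3
CMP r2, #0  (cmp 3,0)
BNE loop: taken
XOR r5, r5, r2 → r5=27^3=24
XOR r6, r6, r2 → r6=7^3=4
ADD r5, r5, r6 → r5=24+4=28
SUB r2, r2, #1 → r2=3-1=2
CMP r2, #0  (cmp 2,0)
BNE loop: taken
XOR r5, r5, r2 → r5=28^2=30
XOR r6, r6, r2 → r6=4^2=6
ADD r5, r5, r6 → r5=30+6=36
SUB r2, r2, #1 → r2=2-1=1
CMP r2, #0  (cmp 1,0)
BNE loop: taken
XOR r5, r5, r2 → r5=36^1=37
After step 34: r5 = 37.

37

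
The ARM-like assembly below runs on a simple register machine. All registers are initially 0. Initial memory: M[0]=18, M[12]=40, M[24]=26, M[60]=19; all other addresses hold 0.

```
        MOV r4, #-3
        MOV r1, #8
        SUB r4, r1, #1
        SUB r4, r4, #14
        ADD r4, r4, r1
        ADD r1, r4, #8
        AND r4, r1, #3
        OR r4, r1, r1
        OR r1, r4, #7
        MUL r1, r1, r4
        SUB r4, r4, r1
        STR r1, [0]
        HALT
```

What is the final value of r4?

MOV r4, #-3 → r4=-3
MOV r1, #8 → r1=8
SUB r4, r1, #1 → r4=8-1=7
SUB r4, r4, #14 → r4=7-14=-7
ADD r4, r4, r1 → r4=(-7)+8=1
ADD r1, r4, #8 → r1=1+8=9
AND r4, r1, #3 → r4=9&3=1
OR r4, r1, r1 → r4=9|9=9
OR r1, r4, #7 → r1=9|7=15
MUL r1, r1, r4 → r1=15*9=135
SUB r4, r4, r1 → r4=9-135=-126
STR r1, [0] → M[0]=135
halt.

-126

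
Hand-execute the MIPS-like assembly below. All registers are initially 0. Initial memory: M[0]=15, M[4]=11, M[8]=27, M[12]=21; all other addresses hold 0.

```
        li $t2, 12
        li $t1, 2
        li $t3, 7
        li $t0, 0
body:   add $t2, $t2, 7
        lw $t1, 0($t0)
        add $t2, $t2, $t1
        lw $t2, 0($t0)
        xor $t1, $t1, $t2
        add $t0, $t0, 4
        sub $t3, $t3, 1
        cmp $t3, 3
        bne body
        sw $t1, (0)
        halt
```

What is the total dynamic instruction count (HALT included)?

42

after li $t2, 12: $t2=12
after li $t1, 2: $t1=2
after li $t3, 7: $t3=7
after li $t0, 0: $t0=0
after add $t2, $t2, 7: $t2=12+7=19
after lw $t1, 0($t0): $t1=M[0]=15
after add $t2, $t2, $t1: $t2=19+15=34
after lw $t2, 0($t0): $t2=M[0]=15
after xor $t1, $t1, $t2: $t1=15^15=0
after add $t0, $t0, 4: $t0=0+4=4
after sub $t3, $t3, 1: $t3=7-1=6
cmp $t3, 3  (cmp 6,3)
bne body: taken
after add $t2, $t2, 7: $t2=15+7=22
after lw $t1, 0($t0): $t1=M[4]=11
after add $t2, $t2, $t1: $t2=22+11=33
after lw $t2, 0($t0): $t2=M[4]=11
after xor $t1, $t1, $t2: $t1=11^11=0
after add $t0, $t0, 4: $t0=4+4=8
after sub $t3, $t3, 1: $t3=6-1=5
cmp $t3, 3  (cmp 5,3)
bne body: taken
after add $t2, $t2, 7: $t2=11+7=18
after lw $t1, 0($t0): $t1=M[8]=27
after add $t2, $t2, $t1: $t2=18+27=45
after lw $t2, 0($t0): $t2=M[8]=27
after xor $t1, $t1, $t2: $t1=27^27=0
after add $t0, $t0, 4: $t0=8+4=12
after sub $t3, $t3, 1: $t3=5-1=4
cmp $t3, 3  (cmp 4,3)
bne body: taken
after add $t2, $t2, 7: $t2=27+7=34
after lw $t1, 0($t0): $t1=M[12]=21
after add $t2, $t2, $t1: $t2=34+21=55
after lw $t2, 0($t0): $t2=M[12]=21
after xor $t1, $t1, $t2: $t1=21^21=0
after add $t0, $t0, 4: $t0=12+4=16
after sub $t3, $t3, 1: $t3=4-1=3
cmp $t3, 3  (cmp 3,3)
bne body: not taken
sw $t1, (0) → M[0]=0
halt.
Total executed instructions: 42.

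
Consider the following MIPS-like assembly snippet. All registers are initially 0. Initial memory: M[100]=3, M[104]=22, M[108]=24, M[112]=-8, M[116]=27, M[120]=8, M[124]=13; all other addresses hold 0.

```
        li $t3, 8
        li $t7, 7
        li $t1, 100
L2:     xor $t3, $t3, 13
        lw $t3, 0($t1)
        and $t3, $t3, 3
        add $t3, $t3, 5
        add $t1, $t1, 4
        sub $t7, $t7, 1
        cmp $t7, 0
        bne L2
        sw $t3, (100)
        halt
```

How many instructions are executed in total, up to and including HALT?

61

$t3=8
$t7=7
$t1=100
$t3=8^13=5
$t3=M[100]=3
$t3=3&3=3
$t3=3+5=8
$t1=100+4=104
$t7=7-1=6
cmp $t7, 0  (cmp 6,0)
bne L2: taken
$t3=8^13=5
$t3=M[104]=22
$t3=22&3=2
$t3=2+5=7
$t1=104+4=108
$t7=6-1=5
cmp $t7, 0  (cmp 5,0)
bne L2: taken
$t3=7^13=10
$t3=M[108]=24
$t3=24&3=0
$t3=0+5=5
$t1=108+4=112
$t7=5-1=4
cmp $t7, 0  (cmp 4,0)
bne L2: taken
$t3=5^13=8
$t3=M[112]=-8
$t3=(-8)&3=0
$t3=0+5=5
$t1=112+4=116
$t7=4-1=3
cmp $t7, 0  (cmp 3,0)
bne L2: taken
$t3=5^13=8
$t3=M[116]=27
$t3=27&3=3
$t3=3+5=8
$t1=116+4=120
$t7=3-1=2
cmp $t7, 0  (cmp 2,0)
bne L2: taken
$t3=8^13=5
$t3=M[120]=8
$t3=8&3=0
$t3=0+5=5
$t1=120+4=124
$t7=2-1=1
cmp $t7, 0  (cmp 1,0)
bne L2: taken
$t3=5^13=8
$t3=M[124]=13
$t3=13&3=1
$t3=1+5=6
$t1=124+4=128
$t7=1-1=0
cmp $t7, 0  (cmp 0,0)
bne L2: not taken
sw $t3, (100) → M[100]=6
halt.
Total executed instructions: 61.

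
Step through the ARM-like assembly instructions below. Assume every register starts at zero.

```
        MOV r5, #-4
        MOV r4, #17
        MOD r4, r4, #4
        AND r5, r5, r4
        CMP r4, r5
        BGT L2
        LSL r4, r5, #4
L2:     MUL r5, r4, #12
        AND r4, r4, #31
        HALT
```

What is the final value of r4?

r5=-4
r4=17
r4=17%4=1
r5=(-4)&1=0
CMP r4, r5  (cmp 1,0)
BGT L2: taken
r5=1*12=12
r4=1&31=1
halt.

1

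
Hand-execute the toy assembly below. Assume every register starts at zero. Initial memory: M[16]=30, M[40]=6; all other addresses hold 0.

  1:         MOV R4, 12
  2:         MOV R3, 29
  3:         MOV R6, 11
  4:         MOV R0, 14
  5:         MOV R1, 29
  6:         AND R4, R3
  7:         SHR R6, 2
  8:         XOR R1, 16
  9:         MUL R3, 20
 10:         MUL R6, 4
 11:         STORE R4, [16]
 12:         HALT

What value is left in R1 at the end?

13

R4=12
R3=29
R6=11
R0=14
R1=29
R4=12&29=12
R6=11>>2=2
R1=29^16=13
R3=29*20=580
R6=2*4=8
STORE R4, [16] → M[16]=12
halt.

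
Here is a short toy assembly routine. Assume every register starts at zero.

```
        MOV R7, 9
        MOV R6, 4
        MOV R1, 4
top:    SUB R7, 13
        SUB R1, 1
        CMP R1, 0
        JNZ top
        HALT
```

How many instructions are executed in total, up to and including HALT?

R7=9
R6=4
R1=4
R7=9-13=-4
R1=4-1=3
CMP R1, 0  (cmp 3,0)
JNZ top: taken
R7=(-4)-13=-17
R1=3-1=2
CMP R1, 0  (cmp 2,0)
JNZ top: taken
R7=(-17)-13=-30
R1=2-1=1
CMP R1, 0  (cmp 1,0)
JNZ top: taken
R7=(-30)-13=-43
R1=1-1=0
CMP R1, 0  (cmp 0,0)
JNZ top: not taken
halt.
Total executed instructions: 20.

20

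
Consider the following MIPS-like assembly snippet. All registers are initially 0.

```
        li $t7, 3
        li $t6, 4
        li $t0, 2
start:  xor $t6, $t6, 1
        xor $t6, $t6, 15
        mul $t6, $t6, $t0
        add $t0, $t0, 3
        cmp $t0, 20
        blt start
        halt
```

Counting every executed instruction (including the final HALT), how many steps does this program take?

li $t7, 3 → $t7=3
li $t6, 4 → $t6=4
li $t0, 2 → $t0=2
xor $t6, $t6, 1 → $t6=4^1=5
xor $t6, $t6, 15 → $t6=5^15=10
mul $t6, $t6, $t0 → $t6=10*2=20
add $t0, $t0, 3 → $t0=2+3=5
cmp $t0, 20  (cmp 5,20)
blt start: taken
xor $t6, $t6, 1 → $t6=20^1=21
xor $t6, $t6, 15 → $t6=21^15=26
mul $t6, $t6, $t0 → $t6=26*5=130
add $t0, $t0, 3 → $t0=5+3=8
cmp $t0, 20  (cmp 8,20)
blt start: taken
xor $t6, $t6, 1 → $t6=130^1=131
xor $t6, $t6, 15 → $t6=131^15=140
mul $t6, $t6, $t0 → $t6=140*8=1120
add $t0, $t0, 3 → $t0=8+3=11
cmp $t0, 20  (cmp 11,20)
blt start: taken
xor $t6, $t6, 1 → $t6=1120^1=1121
xor $t6, $t6, 15 → $t6=1121^15=1134
mul $t6, $t6, $t0 → $t6=1134*11=12474
add $t0, $t0, 3 → $t0=11+3=14
cmp $t0, 20  (cmp 14,20)
blt start: taken
xor $t6, $t6, 1 → $t6=12474^1=12475
xor $t6, $t6, 15 → $t6=12475^15=12468
mul $t6, $t6, $t0 → $t6=12468*14=174552
add $t0, $t0, 3 → $t0=14+3=17
cmp $t0, 20  (cmp 17,20)
blt start: taken
xor $t6, $t6, 1 → $t6=174552^1=174553
xor $t6, $t6, 15 → $t6=174553^15=174550
mul $t6, $t6, $t0 → $t6=174550*17=2967350
add $t0, $t0, 3 → $t0=17+3=20
cmp $t0, 20  (cmp 20,20)
blt start: not taken
halt.
Total executed instructions: 40.

40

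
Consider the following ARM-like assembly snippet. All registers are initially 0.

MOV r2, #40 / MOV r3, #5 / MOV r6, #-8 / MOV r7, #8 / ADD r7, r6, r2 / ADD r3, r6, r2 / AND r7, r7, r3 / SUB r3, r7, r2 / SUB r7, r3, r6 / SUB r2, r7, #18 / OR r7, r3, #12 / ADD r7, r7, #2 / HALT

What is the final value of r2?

-18

MOV r2, #40 → r2=40
MOV r3, #5 → r3=5
MOV r6, #-8 → r6=-8
MOV r7, #8 → r7=8
ADD r7, r6, r2 → r7=(-8)+40=32
ADD r3, r6, r2 → r3=(-8)+40=32
AND r7, r7, r3 → r7=32&32=32
SUB r3, r7, r2 → r3=32-40=-8
SUB r7, r3, r6 → r7=(-8)-(-8)=0
SUB r2, r7, #18 → r2=0-18=-18
OR r7, r3, #12 → r7=(-8)|12=-4
ADD r7, r7, #2 → r7=(-4)+2=-2
halt.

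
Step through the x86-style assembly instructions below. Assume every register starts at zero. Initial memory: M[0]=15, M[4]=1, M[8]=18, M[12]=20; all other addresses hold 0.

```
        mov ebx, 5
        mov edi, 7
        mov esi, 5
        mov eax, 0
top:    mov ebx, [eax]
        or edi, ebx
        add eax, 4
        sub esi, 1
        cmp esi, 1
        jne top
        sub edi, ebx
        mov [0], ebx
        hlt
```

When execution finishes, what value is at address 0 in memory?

mov ebx, 5 → ebx=5
mov edi, 7 → edi=7
mov esi, 5 → esi=5
mov eax, 0 → eax=0
mov ebx, [eax] → ebx=M[0]=15
or edi, ebx → edi=7|15=15
add eax, 4 → eax=0+4=4
sub esi, 1 → esi=5-1=4
cmp esi, 1  (cmp 4,1)
jne top: taken
mov ebx, [eax] → ebx=M[4]=1
or edi, ebx → edi=15|1=15
add eax, 4 → eax=4+4=8
sub esi, 1 → esi=4-1=3
cmp esi, 1  (cmp 3,1)
jne top: taken
mov ebx, [eax] → ebx=M[8]=18
or edi, ebx → edi=15|18=31
add eax, 4 → eax=8+4=12
sub esi, 1 → esi=3-1=2
cmp esi, 1  (cmp 2,1)
jne top: taken
mov ebx, [eax] → ebx=M[12]=20
or edi, ebx → edi=31|20=31
add eax, 4 → eax=12+4=16
sub esi, 1 → esi=2-1=1
cmp esi, 1  (cmp 1,1)
jne top: not taken
sub edi, ebx → edi=31-20=11
mov [0], ebx → M[0]=20
halt.

20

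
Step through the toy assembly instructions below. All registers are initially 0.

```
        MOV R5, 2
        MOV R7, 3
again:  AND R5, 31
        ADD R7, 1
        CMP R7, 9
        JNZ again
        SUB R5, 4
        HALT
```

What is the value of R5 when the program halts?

-2

MOV R5, 2 → R5=2
MOV R7, 3 → R7=3
AND R5, 31 → R5=2&31=2
ADD R7, 1 → R7=3+1=4
CMP R7, 9  (cmp 4,9)
JNZ again: taken
AND R5, 31 → R5=2&31=2
ADD R7, 1 → R7=4+1=5
CMP R7, 9  (cmp 5,9)
JNZ again: taken
AND R5, 31 → R5=2&31=2
ADD R7, 1 → R7=5+1=6
CMP R7, 9  (cmp 6,9)
JNZ again: taken
AND R5, 31 → R5=2&31=2
ADD R7, 1 → R7=6+1=7
CMP R7, 9  (cmp 7,9)
JNZ again: taken
AND R5, 31 → R5=2&31=2
ADD R7, 1 → R7=7+1=8
CMP R7, 9  (cmp 8,9)
JNZ again: taken
AND R5, 31 → R5=2&31=2
ADD R7, 1 → R7=8+1=9
CMP R7, 9  (cmp 9,9)
JNZ again: not taken
SUB R5, 4 → R5=2-4=-2
halt.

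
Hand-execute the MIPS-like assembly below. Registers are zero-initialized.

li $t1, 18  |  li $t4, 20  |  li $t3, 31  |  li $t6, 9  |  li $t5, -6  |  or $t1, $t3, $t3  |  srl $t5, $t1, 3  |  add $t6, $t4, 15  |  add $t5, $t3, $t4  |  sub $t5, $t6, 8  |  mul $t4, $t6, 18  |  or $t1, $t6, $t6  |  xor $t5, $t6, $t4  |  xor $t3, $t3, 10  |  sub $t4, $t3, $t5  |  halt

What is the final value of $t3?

$t1=18
$t4=20
$t3=31
$t6=9
$t5=-6
$t1=31|31=31
$t5=31>>3=3
$t6=20+15=35
$t5=31+20=51
$t5=35-8=27
$t4=35*18=630
$t1=35|35=35
$t5=35^630=597
$t3=31^10=21
$t4=21-597=-576
halt.

21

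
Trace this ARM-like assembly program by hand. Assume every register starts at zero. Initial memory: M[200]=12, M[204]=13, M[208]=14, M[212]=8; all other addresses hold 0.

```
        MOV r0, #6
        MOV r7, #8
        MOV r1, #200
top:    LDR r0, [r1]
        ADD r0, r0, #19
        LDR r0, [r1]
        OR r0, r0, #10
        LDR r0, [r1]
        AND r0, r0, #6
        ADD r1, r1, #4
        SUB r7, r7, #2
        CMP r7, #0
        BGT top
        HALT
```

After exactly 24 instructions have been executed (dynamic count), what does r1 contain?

MOV r0, #6 → r0=6
MOV r7, #8 → r7=8
MOV r1, #200 → r1=200
LDR r0, [r1] → r0=M[200]=12
ADD r0, r0, #19 → r0=12+19=31
LDR r0, [r1] → r0=M[200]=12
OR r0, r0, #10 → r0=12|10=14
LDR r0, [r1] → r0=M[200]=12
AND r0, r0, #6 → r0=12&6=4
ADD r1, r1, #4 → r1=200+4=204
SUB r7, r7, #2 → r7=8-2=6
CMP r7, #0  (cmp 6,0)
BGT top: taken
LDR r0, [r1] → r0=M[204]=13
ADD r0, r0, #19 → r0=13+19=32
LDR r0, [r1] → r0=M[204]=13
OR r0, r0, #10 → r0=13|10=15
LDR r0, [r1] → r0=M[204]=13
AND r0, r0, #6 → r0=13&6=4
ADD r1, r1, #4 → r1=204+4=208
SUB r7, r7, #2 → r7=6-2=4
CMP r7, #0  (cmp 4,0)
BGT top: taken
LDR r0, [r1] → r0=M[208]=14
After step 24: r1 = 208.

208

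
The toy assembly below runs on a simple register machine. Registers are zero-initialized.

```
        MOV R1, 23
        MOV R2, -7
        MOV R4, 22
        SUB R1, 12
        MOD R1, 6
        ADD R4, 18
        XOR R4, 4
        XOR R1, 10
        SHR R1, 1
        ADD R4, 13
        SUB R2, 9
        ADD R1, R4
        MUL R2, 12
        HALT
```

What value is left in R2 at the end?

-192

MOV R1, 23 → R1=23
MOV R2, -7 → R2=-7
MOV R4, 22 → R4=22
SUB R1, 12 → R1=23-12=11
MOD R1, 6 → R1=11%6=5
ADD R4, 18 → R4=22+18=40
XOR R4, 4 → R4=40^4=44
XOR R1, 10 → R1=5^10=15
SHR R1, 1 → R1=15>>1=7
ADD R4, 13 → R4=44+13=57
SUB R2, 9 → R2=(-7)-9=-16
ADD R1, R4 → R1=7+57=64
MUL R2, 12 → R2=(-16)*12=-192
halt.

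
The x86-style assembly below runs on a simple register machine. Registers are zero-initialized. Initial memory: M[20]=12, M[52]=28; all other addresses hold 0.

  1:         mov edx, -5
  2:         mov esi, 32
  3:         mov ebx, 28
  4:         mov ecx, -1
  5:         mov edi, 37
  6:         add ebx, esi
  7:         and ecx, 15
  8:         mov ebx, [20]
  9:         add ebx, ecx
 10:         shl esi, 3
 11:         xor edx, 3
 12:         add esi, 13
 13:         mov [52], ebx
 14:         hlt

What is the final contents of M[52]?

27

edx=-5
esi=32
ebx=28
ecx=-1
edi=37
ebx=28+32=60
ecx=(-1)&15=15
ebx=M[20]=12
ebx=12+15=27
esi=32<<3=256
edx=(-5)^3=-8
esi=256+13=269
mov [52], ebx → M[52]=27
halt.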